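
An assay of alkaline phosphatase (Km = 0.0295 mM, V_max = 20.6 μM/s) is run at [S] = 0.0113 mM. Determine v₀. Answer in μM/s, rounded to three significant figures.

5.71 μM/s

v = Vmax·[S]/(Km + [S]) = 20.6 × 0.0113 / (0.0295 + 0.0113)
  = 0.2328 / 0.04080 = 5.71 μM/s.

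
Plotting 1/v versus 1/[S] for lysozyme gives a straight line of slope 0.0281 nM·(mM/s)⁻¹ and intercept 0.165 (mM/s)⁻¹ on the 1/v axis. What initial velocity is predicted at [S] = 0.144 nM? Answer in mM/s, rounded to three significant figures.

2.78 mM/s

The y-intercept is 1/Vmax, so Vmax = 1/0.165 = 6.06 mM/s.
The slope is Km/Vmax, so Km = 0.0281 × 6.06 = 0.170 nM.
Then v = 6.06 × 0.144/(0.170 + 0.144) = 2.78 mM/s.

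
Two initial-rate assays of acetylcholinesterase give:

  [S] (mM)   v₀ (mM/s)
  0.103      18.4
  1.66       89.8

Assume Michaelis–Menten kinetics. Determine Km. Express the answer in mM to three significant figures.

0.573 mM

In reciprocal form, 1/v = (Km/Vmax)·(1/[S]) + 1/Vmax. The two points give (1/[S], 1/v) = (9.709, 0.05435) and (0.6024, 0.01114).
Slope = (0.05435 − 0.01114)/(9.709 − 0.6024) = 0.004745; intercept = 0.05435 − 0.004745×9.709 = 0.008277.
Vmax = 1/intercept = 121 mM/s; Km = slope × Vmax = 0.004745 × 121 = 0.573 mM.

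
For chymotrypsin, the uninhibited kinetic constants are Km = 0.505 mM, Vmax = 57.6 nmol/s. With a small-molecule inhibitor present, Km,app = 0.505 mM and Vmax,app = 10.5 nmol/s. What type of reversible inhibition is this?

Vmax decreases (57.6 → 10.5 nmol/s) while Km is unchanged — pure noncompetitive inhibition.

noncompetitive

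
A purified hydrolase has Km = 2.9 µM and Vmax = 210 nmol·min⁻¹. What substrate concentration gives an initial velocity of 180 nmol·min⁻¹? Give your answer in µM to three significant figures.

17.4 µM

The required fractional saturation is v/Vmax = 180/210 = 0.8571.
Then [S]/(Km+[S]) = 0.8571 ⇒ [S] = 2.9 × 0.8571/(1 − 0.8571) = 17.4 µM.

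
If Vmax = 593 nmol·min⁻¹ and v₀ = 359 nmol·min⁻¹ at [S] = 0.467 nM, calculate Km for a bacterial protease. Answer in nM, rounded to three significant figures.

0.304 nM

From v = Vmax[S]/(Km+[S]), Km = [S](Vmax − v)/v.
Km = 0.467 × (593 − 359) / 359 = 109.3/359 = 0.304 nM.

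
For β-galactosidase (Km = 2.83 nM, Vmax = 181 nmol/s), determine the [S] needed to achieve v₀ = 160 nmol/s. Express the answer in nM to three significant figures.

21.6 nM

Rearranging v = Vmax[S]/(Km+[S]) gives [S] = Km·v/(Vmax − v).
[S] = 2.83 × 160 / (181 − 160) = 452.8/21.00 = 21.6 nM.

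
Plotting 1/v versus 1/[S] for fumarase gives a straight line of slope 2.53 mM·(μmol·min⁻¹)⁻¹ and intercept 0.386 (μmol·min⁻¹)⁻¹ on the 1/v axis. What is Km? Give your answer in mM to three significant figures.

6.55 mM

y-intercept = 1/Vmax ⇒ Vmax = 2.59 μmol·min⁻¹; slope = Km/Vmax ⇒ Km = slope × Vmax.
Km = 2.53 × 2.59 = 6.55 mM.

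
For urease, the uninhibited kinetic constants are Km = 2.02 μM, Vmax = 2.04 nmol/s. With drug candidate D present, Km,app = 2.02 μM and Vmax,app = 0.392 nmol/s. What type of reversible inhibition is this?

Vmax decreases (2.04 → 0.392 nmol/s) while Km is unchanged — pure noncompetitive inhibition.

noncompetitive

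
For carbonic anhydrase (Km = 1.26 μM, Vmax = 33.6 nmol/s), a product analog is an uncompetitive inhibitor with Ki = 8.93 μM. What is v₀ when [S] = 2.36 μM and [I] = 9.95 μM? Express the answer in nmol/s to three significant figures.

12.7 nmol/s

α = 1 + [I]/Ki = 1 + 9.95/8.93 = 2.114.
For an uncompetitive inhibitor, both parameters are divided by α, giving Vmax/α and Km/α: Km,app = 0.596 μM, Vmax,app = 15.9 nmol/s.
v = Vmax,app·[S]/(Km,app + [S]) = 15.9 × 2.36/(0.596 + 2.36) = 12.7 nmol/s.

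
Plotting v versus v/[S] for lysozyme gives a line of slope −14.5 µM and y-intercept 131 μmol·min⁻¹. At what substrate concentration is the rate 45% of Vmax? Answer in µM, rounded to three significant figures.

The Eadie–Hofstee slope gives Km = 14.5 µM (slope = −Km).
v/Vmax = [S]/(Km+[S]) = 0.45 ⇒ [S] = Km·0.45/(1−0.45) = 14.5 × 0.8182 = 11.9 µM.

11.9 µM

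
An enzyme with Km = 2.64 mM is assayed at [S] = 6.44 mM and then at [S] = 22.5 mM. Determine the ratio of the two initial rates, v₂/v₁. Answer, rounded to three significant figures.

Since Vmax cancels, v₂/v₁ = [S]₂(Km+[S]₁) / [S]₁(Km+[S]₂).
= 22.5×(2.64+6.44) / (6.44×(2.64+22.5)) = 204.3/161.9 = 1.26.

1.26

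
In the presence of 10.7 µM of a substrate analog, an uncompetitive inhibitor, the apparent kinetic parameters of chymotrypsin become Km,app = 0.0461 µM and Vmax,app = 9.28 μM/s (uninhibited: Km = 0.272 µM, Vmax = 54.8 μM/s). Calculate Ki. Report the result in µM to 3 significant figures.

2.18 µM

Uncompetitive: Vmax,app = Vmax/α (and Km,app = Km/α) with α = 1 + [I]/Ki.
α = Vmax/Vmax,app = 54.8/9.28 = 5.905.
Ki = [I]/(α − 1) = 10.7/4.905 = 2.18 µM.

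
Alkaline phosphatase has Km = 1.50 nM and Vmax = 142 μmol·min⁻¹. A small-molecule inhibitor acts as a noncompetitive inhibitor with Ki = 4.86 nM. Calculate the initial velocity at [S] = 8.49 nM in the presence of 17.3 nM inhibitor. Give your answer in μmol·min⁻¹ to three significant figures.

26.5 μmol·min⁻¹

With α = 1 + [I]/Ki = 1 + 17.3/4.86 = 4.560, the noncompetitive rate law is v = (Vmax/α)·[S] / (Km + [S]).
v = (142/4.560)×8.49 / (1.50 + 8.49) = 264.4/9.990 = 26.5 μmol·min⁻¹.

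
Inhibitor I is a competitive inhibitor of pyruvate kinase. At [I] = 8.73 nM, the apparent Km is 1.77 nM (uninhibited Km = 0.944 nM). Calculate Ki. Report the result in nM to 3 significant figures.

Competitive: Km,app = α·Km with α = 1 + [I]/Ki.
α = Km,app/Km = 1.77/0.944 = 1.875.
Since α = 1 + [I]/Ki, [I]/Ki = 1.875 − 1 = 0.8750 and Ki = 8.73/0.8750 = 9.98 nM.

9.98 nM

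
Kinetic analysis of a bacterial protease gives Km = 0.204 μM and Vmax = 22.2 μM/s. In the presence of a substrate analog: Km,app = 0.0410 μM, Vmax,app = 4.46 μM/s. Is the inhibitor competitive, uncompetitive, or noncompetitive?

uncompetitive

Both Km and Vmax decrease by the same factor (~4.98-fold) — characteristic of uncompetitive inhibition.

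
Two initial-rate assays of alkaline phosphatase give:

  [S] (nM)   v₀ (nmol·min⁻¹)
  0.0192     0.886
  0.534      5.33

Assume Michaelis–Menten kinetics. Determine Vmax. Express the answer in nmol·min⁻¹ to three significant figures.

In reciprocal form, 1/v = (Km/Vmax)·(1/[S]) + 1/Vmax. The two points give (1/[S], 1/v) = (52.08, 1.129) and (1.873, 0.1876).
Slope = (1.129 − 0.1876)/(52.08 − 1.873) = 0.01874; intercept = 1.129 − 0.01874×52.08 = 0.1525.
Vmax = 1/intercept = 6.56 nmol·min⁻¹; Km = slope × Vmax = 0.01874 × 6.56 = 0.123 nM.

6.56 nmol·min⁻¹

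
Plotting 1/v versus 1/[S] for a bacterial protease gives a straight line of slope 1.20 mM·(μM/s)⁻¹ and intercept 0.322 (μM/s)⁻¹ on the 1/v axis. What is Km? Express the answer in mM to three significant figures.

y-intercept = 1/Vmax ⇒ Vmax = 3.11 μM/s; slope = Km/Vmax ⇒ Km = slope × Vmax.
Km = 1.20 × 3.11 = 3.73 mM.

3.73 mM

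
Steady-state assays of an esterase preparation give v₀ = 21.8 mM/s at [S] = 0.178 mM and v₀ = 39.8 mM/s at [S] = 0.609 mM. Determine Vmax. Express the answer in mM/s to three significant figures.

60.4 mM/s

In reciprocal form, 1/v = (Km/Vmax)·(1/[S]) + 1/Vmax. The two points give (1/[S], 1/v) = (5.618, 0.04587) and (1.642, 0.02513).
Slope = (0.04587 − 0.02513)/(5.618 − 1.642) = 0.005218; intercept = 0.04587 − 0.005218×5.618 = 0.01656.
Vmax = 1/intercept = 60.4 mM/s; Km = slope × Vmax = 0.005218 × 60.4 = 0.315 mM.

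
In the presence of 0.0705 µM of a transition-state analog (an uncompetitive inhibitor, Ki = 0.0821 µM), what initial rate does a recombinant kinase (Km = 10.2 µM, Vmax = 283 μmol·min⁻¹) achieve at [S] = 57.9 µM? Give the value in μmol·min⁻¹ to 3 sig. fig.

α = 1 + [I]/Ki = 1 + 0.0705/0.0821 = 1.859.
For an uncompetitive inhibitor, both parameters are divided by α, giving Vmax/α and Km/α: Km,app = 5.49 µM, Vmax,app = 152 μmol·min⁻¹.
v = Vmax,app·[S]/(Km,app + [S]) = 152 × 57.9/(5.49 + 57.9) = 139 μmol·min⁻¹.

139 μmol·min⁻¹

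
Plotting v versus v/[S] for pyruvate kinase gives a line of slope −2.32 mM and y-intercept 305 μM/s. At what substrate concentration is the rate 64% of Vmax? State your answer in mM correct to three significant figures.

4.12 mM

The Eadie–Hofstee slope gives Km = 2.32 mM (slope = −Km).
v/Vmax = [S]/(Km+[S]) = 0.64 ⇒ [S] = Km·0.64/(1−0.64) = 2.32 × 1.778 = 4.12 mM.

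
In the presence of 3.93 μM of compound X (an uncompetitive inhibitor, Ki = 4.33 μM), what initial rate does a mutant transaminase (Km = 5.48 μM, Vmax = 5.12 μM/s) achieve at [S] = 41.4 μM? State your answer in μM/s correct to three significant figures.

2.51 μM/s

α = 1 + [I]/Ki = 1 + 3.93/4.33 = 1.908.
For an uncompetitive inhibitor, both parameters are divided by α, giving Vmax/α and Km/α: Km,app = 2.87 μM, Vmax,app = 2.68 μM/s.
v = Vmax,app·[S]/(Km,app + [S]) = 2.68 × 41.4/(2.87 + 41.4) = 2.51 μM/s.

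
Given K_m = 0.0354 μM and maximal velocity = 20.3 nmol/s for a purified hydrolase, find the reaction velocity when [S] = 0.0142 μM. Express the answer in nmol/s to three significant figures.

[S]/(Km+[S]) = 0.0142/0.04960 = 0.2863, the fractional saturation.
v = 0.2863 × Vmax = 0.2863 × 20.3 = 5.81 nmol/s.

5.81 nmol/s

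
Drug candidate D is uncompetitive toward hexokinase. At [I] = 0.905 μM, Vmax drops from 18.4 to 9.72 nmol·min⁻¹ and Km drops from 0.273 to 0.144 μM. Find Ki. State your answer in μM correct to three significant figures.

1.01 μM

Uncompetitive: Vmax,app = Vmax/α (and Km,app = Km/α) with α = 1 + [I]/Ki.
α = Vmax/Vmax,app = 18.4/9.72 = 1.893.
Ki = [I]/(α − 1) = 0.905/0.8930 = 1.01 μM.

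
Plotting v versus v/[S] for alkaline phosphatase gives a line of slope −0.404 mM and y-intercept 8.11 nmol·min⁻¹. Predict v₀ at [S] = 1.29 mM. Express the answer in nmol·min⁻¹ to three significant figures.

6.18 nmol·min⁻¹

In the Eadie–Hofstee form v = Vmax − Km·(v/[S]), the slope is −Km and the intercept is Vmax, so Km = 0.404 mM and Vmax = 8.11 nmol·min⁻¹.
v = 8.11 × 1.29/(0.404 + 1.29) = 6.18 nmol·min⁻¹.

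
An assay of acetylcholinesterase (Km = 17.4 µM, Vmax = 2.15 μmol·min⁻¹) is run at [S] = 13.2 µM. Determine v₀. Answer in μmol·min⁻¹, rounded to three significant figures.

v = Vmax·[S]/(Km + [S]) = 2.15 × 13.2 / (17.4 + 13.2)
  = 28.38 / 30.60 = 0.927 μmol·min⁻¹.

0.927 μmol·min⁻¹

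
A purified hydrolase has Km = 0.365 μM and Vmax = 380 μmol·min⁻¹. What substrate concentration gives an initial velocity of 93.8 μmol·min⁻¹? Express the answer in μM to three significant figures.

0.120 μM

The required fractional saturation is v/Vmax = 93.8/380 = 0.2468.
Then [S]/(Km+[S]) = 0.2468 ⇒ [S] = 0.365 × 0.2468/(1 − 0.2468) = 0.120 μM.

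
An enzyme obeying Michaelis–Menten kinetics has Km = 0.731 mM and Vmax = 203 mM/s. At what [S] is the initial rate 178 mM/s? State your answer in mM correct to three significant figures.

Rearranging v = Vmax[S]/(Km+[S]) gives [S] = Km·v/(Vmax − v).
[S] = 0.731 × 178 / (203 − 178) = 130.1/25.00 = 5.20 mM.

5.20 mM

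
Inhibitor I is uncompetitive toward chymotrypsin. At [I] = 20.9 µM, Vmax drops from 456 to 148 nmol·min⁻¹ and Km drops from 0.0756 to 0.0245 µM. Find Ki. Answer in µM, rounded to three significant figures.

Uncompetitive: Vmax,app = Vmax/α (and Km,app = Km/α) with α = 1 + [I]/Ki.
α = Vmax/Vmax,app = 456/148 = 3.081.
Since α = 1 + [I]/Ki, [I]/Ki = 3.081 − 1 = 2.081 and Ki = 20.9/2.081 = 10.0 µM.

10.0 µM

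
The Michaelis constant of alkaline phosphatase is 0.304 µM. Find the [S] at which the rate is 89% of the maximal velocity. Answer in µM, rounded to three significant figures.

2.46 µM

v/Vmax = [S]/(Km+[S]) = 0.89, so [S] = Km·0.89/(1 − 0.89) = 0.304 × 8.091.
[S] = 2.46 µM.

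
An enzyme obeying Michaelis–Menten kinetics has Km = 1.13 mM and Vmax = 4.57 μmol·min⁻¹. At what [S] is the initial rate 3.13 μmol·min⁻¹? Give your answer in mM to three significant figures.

2.46 mM

The required fractional saturation is v/Vmax = 3.13/4.57 = 0.6849.
Then [S]/(Km+[S]) = 0.6849 ⇒ [S] = 1.13 × 0.6849/(1 − 0.6849) = 2.46 mM.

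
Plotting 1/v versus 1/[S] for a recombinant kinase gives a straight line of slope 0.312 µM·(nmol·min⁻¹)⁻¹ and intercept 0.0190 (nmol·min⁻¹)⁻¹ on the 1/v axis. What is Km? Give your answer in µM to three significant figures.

16.4 µM

y-intercept = 1/Vmax ⇒ Vmax = 52.6 nmol·min⁻¹; slope = Km/Vmax ⇒ Km = slope × Vmax.
Km = 0.312 × 52.6 = 16.4 µM.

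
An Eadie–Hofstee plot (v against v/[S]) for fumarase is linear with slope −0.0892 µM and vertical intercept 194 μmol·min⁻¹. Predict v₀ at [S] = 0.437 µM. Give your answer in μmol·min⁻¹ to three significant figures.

In the Eadie–Hofstee form v = Vmax − Km·(v/[S]), the slope is −Km and the intercept is Vmax, so Km = 0.0892 µM and Vmax = 194 μmol·min⁻¹.
v = 194 × 0.437/(0.0892 + 0.437) = 161 μmol·min⁻¹.

161 μmol·min⁻¹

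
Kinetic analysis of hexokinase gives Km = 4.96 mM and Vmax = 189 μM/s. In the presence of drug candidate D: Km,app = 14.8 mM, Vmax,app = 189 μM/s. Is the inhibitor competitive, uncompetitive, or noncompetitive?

competitive

Km increases (4.96 → 14.8 mM) while Vmax is unchanged — the hallmark of competitive inhibition.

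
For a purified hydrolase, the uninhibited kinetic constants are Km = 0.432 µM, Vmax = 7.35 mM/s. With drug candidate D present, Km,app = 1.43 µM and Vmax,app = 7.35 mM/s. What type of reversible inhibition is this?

competitive

Km increases (0.432 → 1.43 µM) while Vmax is unchanged — the hallmark of competitive inhibition.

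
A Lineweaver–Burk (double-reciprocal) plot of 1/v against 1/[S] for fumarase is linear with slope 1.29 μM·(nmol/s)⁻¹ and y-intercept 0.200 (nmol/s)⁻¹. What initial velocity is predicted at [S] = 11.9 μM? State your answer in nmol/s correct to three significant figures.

The y-intercept is 1/Vmax, so Vmax = 1/0.200 = 5.00 nmol/s.
The slope is Km/Vmax, so Km = 1.29 × 5.00 = 6.45 μM.
Then v = 5.00 × 11.9/(6.45 + 11.9) = 3.24 nmol/s.

3.24 nmol/s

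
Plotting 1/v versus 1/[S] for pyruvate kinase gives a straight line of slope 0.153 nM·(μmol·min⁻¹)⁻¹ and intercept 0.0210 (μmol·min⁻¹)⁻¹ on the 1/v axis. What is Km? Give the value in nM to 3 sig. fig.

y-intercept = 1/Vmax ⇒ Vmax = 47.6 μmol·min⁻¹; slope = Km/Vmax ⇒ Km = slope × Vmax.
Km = 0.153 × 47.6 = 7.29 nM.

7.29 nM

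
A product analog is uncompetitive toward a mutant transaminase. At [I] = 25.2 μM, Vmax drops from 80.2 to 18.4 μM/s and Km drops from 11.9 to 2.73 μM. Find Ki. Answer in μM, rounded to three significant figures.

7.50 μM

Uncompetitive: Vmax,app = Vmax/α (and Km,app = Km/α) with α = 1 + [I]/Ki.
α = Vmax/Vmax,app = 80.2/18.4 = 4.359.
Since α = 1 + [I]/Ki, [I]/Ki = 4.359 − 1 = 3.359 and Ki = 25.2/3.359 = 7.50 μM.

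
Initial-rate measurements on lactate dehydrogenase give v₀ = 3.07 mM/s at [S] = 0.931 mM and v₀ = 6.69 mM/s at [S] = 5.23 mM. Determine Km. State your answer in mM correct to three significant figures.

From v = Vmax[S]/(Km+[S]), each point gives Vmax = v(Km+[S])/[S].
Equating: 3.07(Km+0.931)/0.931 = 6.69(Km+5.23)/5.23.
3.298·Km + 3.07 = 1.279·Km + 6.69, so (3.298 − 1.279)·Km = 6.69 − 3.07.
Km = 3.620/2.018 = 1.79 mM; then Vmax = 3.07(1.79+0.931)/0.931 = 8.98 mM/s.

1.79 mM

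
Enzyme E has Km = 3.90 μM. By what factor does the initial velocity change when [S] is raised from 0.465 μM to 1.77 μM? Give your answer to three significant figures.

2.93

Since Vmax cancels, v₂/v₁ = [S]₂(Km+[S]₁) / [S]₁(Km+[S]₂).
= 1.77×(3.90+0.465) / (0.465×(3.90+1.77)) = 7.726/2.637 = 2.93.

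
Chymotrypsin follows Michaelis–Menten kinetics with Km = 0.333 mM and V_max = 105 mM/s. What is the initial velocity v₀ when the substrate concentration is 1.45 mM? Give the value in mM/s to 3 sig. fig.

v = Vmax·[S]/(Km + [S]) = 105 × 1.45 / (0.333 + 1.45)
  = 152.2 / 1.783 = 85.4 mM/s.

85.4 mM/s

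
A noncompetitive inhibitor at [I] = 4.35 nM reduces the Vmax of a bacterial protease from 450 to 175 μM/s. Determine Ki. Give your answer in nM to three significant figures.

2.77 nM

Noncompetitive: Vmax,app = Vmax/α with α = 1 + [I]/Ki.
α = Vmax/Vmax,app = 450/175 = 2.571.
Since α = 1 + [I]/Ki, [I]/Ki = 2.571 − 1 = 1.571 and Ki = 4.35/1.571 = 2.77 nM.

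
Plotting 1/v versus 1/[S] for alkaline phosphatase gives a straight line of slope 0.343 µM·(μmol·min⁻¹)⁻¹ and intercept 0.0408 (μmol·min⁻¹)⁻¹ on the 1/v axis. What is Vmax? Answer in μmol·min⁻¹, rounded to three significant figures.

The y-intercept of a Lineweaver–Burk plot equals 1/Vmax, so Vmax = 1/0.0408 = 24.5 μmol·min⁻¹.

24.5 μmol·min⁻¹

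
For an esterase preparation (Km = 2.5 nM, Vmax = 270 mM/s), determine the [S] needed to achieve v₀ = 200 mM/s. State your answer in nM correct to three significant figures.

Rearranging v = Vmax[S]/(Km+[S]) gives [S] = Km·v/(Vmax − v).
[S] = 2.5 × 200 / (270 − 200) = 500.0/70.00 = 7.14 nM.

7.14 nM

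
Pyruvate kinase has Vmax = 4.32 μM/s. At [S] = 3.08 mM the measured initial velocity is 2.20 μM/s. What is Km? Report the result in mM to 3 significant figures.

2.97 mM

From v = Vmax[S]/(Km+[S]), Km = [S](Vmax − v)/v.
Km = 3.08 × (4.32 − 2.20) / 2.20 = 6.530/2.20 = 2.97 mM.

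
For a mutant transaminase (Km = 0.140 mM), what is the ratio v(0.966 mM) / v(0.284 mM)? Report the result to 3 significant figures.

Since Vmax cancels, v₂/v₁ = [S]₂(Km+[S]₁) / [S]₁(Km+[S]₂).
= 0.966×(0.140+0.284) / (0.284×(0.140+0.966)) = 0.4096/0.3141 = 1.30.

1.30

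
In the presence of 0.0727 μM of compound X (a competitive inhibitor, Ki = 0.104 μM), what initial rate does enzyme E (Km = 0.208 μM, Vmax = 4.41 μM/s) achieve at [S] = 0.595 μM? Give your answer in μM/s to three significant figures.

2.77 μM/s

α = 1 + [I]/Ki = 1 + 0.0727/0.104 = 1.699.
For a competitive inhibitor, Vmax is unchanged and the apparent Km becomes α·Km: Km,app = 0.353 μM, Vmax,app = 4.41 μM/s.
v = Vmax,app·[S]/(Km,app + [S]) = 4.41 × 0.595/(0.353 + 0.595) = 2.77 μM/s.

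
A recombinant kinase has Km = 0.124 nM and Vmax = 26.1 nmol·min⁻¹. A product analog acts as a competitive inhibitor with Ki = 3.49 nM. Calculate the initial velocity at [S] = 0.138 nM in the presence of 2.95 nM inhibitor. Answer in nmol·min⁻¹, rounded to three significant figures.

9.82 nmol·min⁻¹

With α = 1 + [I]/Ki = 1 + 2.95/3.49 = 1.845, the competitive rate law is v = Vmax[S] / (αKm + [S]).
v = 26.1×0.138 / (1.845×0.124 + 0.138) = 3.602/0.3668 = 9.82 nmol·min⁻¹.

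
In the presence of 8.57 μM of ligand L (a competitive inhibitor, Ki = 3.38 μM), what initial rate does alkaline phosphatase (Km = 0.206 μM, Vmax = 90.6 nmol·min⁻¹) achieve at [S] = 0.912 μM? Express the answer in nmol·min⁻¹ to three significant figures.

With α = 1 + [I]/Ki = 1 + 8.57/3.38 = 3.536, the competitive rate law is v = Vmax[S] / (αKm + [S]).
v = 90.6×0.912 / (3.536×0.206 + 0.912) = 82.63/1.640 = 50.4 nmol·min⁻¹.

50.4 nmol·min⁻¹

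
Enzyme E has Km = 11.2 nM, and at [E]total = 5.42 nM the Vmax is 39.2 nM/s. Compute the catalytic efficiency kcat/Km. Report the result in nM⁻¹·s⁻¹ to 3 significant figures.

0.646 nM⁻¹·s⁻¹

kcat = Vmax/[E]total = 39.2/5.42 = 7.23 s⁻¹.
kcat/Km = 7.23/11.2 = 0.646 nM⁻¹·s⁻¹.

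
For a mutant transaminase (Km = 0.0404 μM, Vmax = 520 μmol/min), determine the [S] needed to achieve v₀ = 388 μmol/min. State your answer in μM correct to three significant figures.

0.119 μM

The required fractional saturation is v/Vmax = 388/520 = 0.7462.
Then [S]/(Km+[S]) = 0.7462 ⇒ [S] = 0.0404 × 0.7462/(1 − 0.7462) = 0.119 μM.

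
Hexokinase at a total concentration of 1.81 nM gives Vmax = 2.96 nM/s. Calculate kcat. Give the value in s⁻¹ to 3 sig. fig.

kcat = Vmax/[E]total = 2.96 nM/s / 1.81 nM = 1.64 s⁻¹.

1.64 s⁻¹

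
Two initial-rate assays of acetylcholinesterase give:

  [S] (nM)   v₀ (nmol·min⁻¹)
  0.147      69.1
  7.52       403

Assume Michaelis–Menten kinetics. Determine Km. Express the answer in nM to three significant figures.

In reciprocal form, 1/v = (Km/Vmax)·(1/[S]) + 1/Vmax. The two points give (1/[S], 1/v) = (6.803, 0.01447) and (0.1330, 0.002481).
Slope = (0.01447 − 0.002481)/(6.803 − 0.1330) = 0.001798; intercept = 0.01447 − 0.001798×6.803 = 0.002242.
Vmax = 1/intercept = 446 nmol·min⁻¹; Km = slope × Vmax = 0.001798 × 446 = 0.802 nM.

0.802 nM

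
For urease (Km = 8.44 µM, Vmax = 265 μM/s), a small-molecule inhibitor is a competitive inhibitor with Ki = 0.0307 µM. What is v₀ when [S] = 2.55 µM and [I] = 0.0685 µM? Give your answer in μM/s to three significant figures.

α = 1 + [I]/Ki = 1 + 0.0685/0.0307 = 3.231.
For a competitive inhibitor, Vmax is unchanged and the apparent Km becomes α·Km: Km,app = 27.3 µM, Vmax,app = 265 μM/s.
v = Vmax,app·[S]/(Km,app + [S]) = 265 × 2.55/(27.3 + 2.55) = 22.7 μM/s.

22.7 μM/s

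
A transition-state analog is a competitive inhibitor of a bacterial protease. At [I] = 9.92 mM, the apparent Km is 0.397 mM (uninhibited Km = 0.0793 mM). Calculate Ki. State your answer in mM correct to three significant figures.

Competitive: Km,app = α·Km with α = 1 + [I]/Ki.
α = Km,app/Km = 0.397/0.0793 = 5.006.
Ki = [I]/(α − 1) = 9.92/4.006 = 2.48 mM.

2.48 mM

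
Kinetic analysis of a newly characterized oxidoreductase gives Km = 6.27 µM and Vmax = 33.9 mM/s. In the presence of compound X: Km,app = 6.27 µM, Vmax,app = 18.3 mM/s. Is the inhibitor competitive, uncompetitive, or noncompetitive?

Vmax decreases (33.9 → 18.3 mM/s) while Km is unchanged — pure noncompetitive inhibition.

noncompetitive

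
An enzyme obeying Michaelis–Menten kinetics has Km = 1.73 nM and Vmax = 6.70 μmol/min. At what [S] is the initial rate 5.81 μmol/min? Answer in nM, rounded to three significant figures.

11.3 nM

Rearranging v = Vmax[S]/(Km+[S]) gives [S] = Km·v/(Vmax − v).
[S] = 1.73 × 5.81 / (6.70 − 5.81) = 10.05/0.8900 = 11.3 nM.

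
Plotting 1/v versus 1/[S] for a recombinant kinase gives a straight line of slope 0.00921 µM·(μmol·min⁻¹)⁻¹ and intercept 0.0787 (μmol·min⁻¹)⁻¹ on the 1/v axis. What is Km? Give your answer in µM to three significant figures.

y-intercept = 1/Vmax ⇒ Vmax = 12.7 μmol·min⁻¹; slope = Km/Vmax ⇒ Km = slope × Vmax.
Km = 0.00921 × 12.7 = 0.117 µM.

0.117 µM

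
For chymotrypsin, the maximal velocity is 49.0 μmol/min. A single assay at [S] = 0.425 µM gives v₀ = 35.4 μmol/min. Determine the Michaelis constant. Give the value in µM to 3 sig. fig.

0.163 µM

From v = Vmax[S]/(Km+[S]), Km = [S](Vmax − v)/v.
Km = 0.425 × (49.0 − 35.4) / 35.4 = 5.780/35.4 = 0.163 µM.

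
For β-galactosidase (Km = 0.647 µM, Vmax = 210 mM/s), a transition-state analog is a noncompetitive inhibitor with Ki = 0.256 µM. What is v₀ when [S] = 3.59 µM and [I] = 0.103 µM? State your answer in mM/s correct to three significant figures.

127 mM/s

α = 1 + [I]/Ki = 1 + 0.103/0.256 = 1.402.
For a noncompetitive inhibitor, Vmax is reduced to Vmax/α while Km is unchanged: Km,app = 0.647 µM, Vmax,app = 150 mM/s.
v = Vmax,app·[S]/(Km,app + [S]) = 150 × 3.59/(0.647 + 3.59) = 127 mM/s.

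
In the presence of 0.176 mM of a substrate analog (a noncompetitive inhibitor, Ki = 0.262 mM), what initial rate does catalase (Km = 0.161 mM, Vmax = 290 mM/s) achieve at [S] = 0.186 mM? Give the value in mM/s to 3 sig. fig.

93.0 mM/s

With α = 1 + [I]/Ki = 1 + 0.176/0.262 = 1.672, the noncompetitive rate law is v = (Vmax/α)·[S] / (Km + [S]).
v = (290/1.672)×0.186 / (0.161 + 0.186) = 32.27/0.3470 = 93.0 mM/s.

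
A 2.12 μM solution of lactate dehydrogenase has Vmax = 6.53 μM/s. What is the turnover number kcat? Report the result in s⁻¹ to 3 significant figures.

kcat = Vmax/[E]total = 6.53 μM/s / 2.12 μM = 3.08 s⁻¹.

3.08 s⁻¹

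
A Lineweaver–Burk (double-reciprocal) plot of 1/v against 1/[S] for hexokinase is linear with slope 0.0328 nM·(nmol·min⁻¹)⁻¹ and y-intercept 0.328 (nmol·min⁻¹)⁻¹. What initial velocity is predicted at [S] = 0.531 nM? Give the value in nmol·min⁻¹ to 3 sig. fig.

The y-intercept is 1/Vmax, so Vmax = 1/0.328 = 3.05 nmol·min⁻¹.
The slope is Km/Vmax, so Km = 0.0328 × 3.05 = 0.100 nM.
Then v = 3.05 × 0.531/(0.100 + 0.531) = 2.57 nmol·min⁻¹.

2.57 nmol·min⁻¹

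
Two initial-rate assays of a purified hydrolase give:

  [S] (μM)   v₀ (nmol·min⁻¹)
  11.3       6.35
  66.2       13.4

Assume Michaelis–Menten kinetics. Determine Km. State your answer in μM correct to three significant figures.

From v = Vmax[S]/(Km+[S]), each point gives Vmax = v(Km+[S])/[S].
Equating: 6.35(Km+11.3)/11.3 = 13.4(Km+66.2)/66.2.
0.5619·Km + 6.35 = 0.2024·Km + 13.4, so (0.5619 − 0.2024)·Km = 13.4 − 6.35.
Km = 7.050/0.3595 = 19.6 μM; then Vmax = 6.35(19.6+11.3)/11.3 = 17.4 nmol·min⁻¹.

19.6 μM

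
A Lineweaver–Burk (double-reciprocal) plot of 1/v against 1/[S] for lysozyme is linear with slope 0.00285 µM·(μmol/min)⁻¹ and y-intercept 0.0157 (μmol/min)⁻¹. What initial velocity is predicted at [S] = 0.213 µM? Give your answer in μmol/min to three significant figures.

34.4 μmol/min

The y-intercept is 1/Vmax, so Vmax = 1/0.0157 = 63.7 μmol/min.
The slope is Km/Vmax, so Km = 0.00285 × 63.7 = 0.182 µM.
Then v = 63.7 × 0.213/(0.182 + 0.213) = 34.4 μmol/min.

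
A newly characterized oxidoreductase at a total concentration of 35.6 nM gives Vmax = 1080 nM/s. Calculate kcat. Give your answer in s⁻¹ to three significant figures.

kcat = Vmax/[E]total = 1080 nM/s / 35.6 nM = 30.3 s⁻¹.

30.3 s⁻¹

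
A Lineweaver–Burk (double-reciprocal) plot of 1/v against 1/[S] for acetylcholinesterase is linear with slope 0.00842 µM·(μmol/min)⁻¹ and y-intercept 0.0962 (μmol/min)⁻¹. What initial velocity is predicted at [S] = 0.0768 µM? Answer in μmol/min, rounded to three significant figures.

The y-intercept is 1/Vmax, so Vmax = 1/0.0962 = 10.4 μmol/min.
The slope is Km/Vmax, so Km = 0.00842 × 10.4 = 0.0875 µM.
Then v = 10.4 × 0.0768/(0.0875 + 0.0768) = 4.86 μmol/min.

4.86 μmol/min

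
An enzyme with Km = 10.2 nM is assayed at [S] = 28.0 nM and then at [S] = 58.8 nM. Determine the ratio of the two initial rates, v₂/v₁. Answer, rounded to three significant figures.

1.16

The fractional saturations are [S]/(Km+[S]) = 28.0/38.20 = 0.7330 and 58.8/69.00 = 0.8522.
v₂/v₁ is just their ratio: 0.8522/0.7330 = 1.16.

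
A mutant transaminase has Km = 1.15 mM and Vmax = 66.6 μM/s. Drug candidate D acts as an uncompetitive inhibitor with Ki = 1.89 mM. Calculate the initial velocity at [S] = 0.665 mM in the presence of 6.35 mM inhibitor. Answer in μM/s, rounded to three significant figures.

With α = 1 + [I]/Ki = 1 + 6.35/1.89 = 4.360, the uncompetitive rate law is v = (Vmax/α)·[S] / (Km/α + [S]).
v = (66.6/4.360)×0.665 / (1.15/4.360 + 0.665) = 10.16/0.9288 = 10.9 μM/s.

10.9 μM/s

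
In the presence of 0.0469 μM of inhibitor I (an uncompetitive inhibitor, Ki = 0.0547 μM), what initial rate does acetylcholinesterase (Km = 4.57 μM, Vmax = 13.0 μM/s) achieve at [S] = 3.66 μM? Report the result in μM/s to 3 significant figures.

4.19 μM/s

With α = 1 + [I]/Ki = 1 + 0.0469/0.0547 = 1.857, the uncompetitive rate law is v = (Vmax/α)·[S] / (Km/α + [S]).
v = (13.0/1.857)×3.66 / (4.57/1.857 + 3.66) = 25.62/6.120 = 4.19 μM/s.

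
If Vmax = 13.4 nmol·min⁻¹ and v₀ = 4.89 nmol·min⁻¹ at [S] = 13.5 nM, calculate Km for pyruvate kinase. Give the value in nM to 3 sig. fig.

23.5 nM

v/Vmax = 4.89/13.4 = 0.3649 = [S]/(Km+[S]).
So Km + [S] = [S]/0.3649 = 36.99 nM, giving Km = 36.99 − 13.5 = 23.5 nM.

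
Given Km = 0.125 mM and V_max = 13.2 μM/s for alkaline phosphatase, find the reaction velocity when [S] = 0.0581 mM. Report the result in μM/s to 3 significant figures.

v = Vmax·[S]/(Km + [S]) = 13.2 × 0.0581 / (0.125 + 0.0581)
  = 0.7669 / 0.1831 = 4.19 μM/s.

4.19 μM/s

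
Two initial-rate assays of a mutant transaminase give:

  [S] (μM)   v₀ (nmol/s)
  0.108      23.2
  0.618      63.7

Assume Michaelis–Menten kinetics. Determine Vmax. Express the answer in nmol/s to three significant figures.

From v = Vmax[S]/(Km+[S]), each point gives Vmax = v(Km+[S])/[S].
Equating: 23.2(Km+0.108)/0.108 = 63.7(Km+0.618)/0.618.
214.8·Km + 23.2 = 103.1·Km + 63.7, so (214.8 − 103.1)·Km = 63.7 − 23.2.
Km = 40.50/111.7 = 0.362 μM; then Vmax = 23.2(0.362+0.108)/0.108 = 101 nmol/s.

101 nmol/s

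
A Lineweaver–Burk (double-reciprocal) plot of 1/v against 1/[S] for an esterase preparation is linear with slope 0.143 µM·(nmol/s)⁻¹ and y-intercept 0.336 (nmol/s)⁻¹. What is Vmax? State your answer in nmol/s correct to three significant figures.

2.98 nmol/s

The y-intercept of a Lineweaver–Burk plot equals 1/Vmax, so Vmax = 1/0.336 = 2.98 nmol/s.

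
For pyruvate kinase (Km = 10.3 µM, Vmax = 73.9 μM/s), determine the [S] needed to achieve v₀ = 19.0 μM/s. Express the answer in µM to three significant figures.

3.56 µM

Rearranging v = Vmax[S]/(Km+[S]) gives [S] = Km·v/(Vmax − v).
[S] = 10.3 × 19.0 / (73.9 − 19.0) = 195.7/54.90 = 3.56 µM.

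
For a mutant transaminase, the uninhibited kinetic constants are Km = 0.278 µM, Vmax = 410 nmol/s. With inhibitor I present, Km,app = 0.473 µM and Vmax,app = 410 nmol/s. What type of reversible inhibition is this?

competitive

Km increases (0.278 → 0.473 µM) while Vmax is unchanged — the hallmark of competitive inhibition.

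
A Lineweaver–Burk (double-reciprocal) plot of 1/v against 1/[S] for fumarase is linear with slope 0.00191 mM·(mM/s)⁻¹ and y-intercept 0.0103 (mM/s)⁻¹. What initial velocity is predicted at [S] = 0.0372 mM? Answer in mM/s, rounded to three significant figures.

The y-intercept is 1/Vmax, so Vmax = 1/0.0103 = 97.1 mM/s.
The slope is Km/Vmax, so Km = 0.00191 × 97.1 = 0.185 mM.
Then v = 97.1 × 0.0372/(0.185 + 0.0372) = 16.2 mM/s.

16.2 mM/s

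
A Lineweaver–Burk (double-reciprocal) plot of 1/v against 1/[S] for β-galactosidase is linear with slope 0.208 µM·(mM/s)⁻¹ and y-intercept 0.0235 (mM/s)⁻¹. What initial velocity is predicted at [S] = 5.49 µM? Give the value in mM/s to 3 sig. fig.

16.3 mM/s

The y-intercept is 1/Vmax, so Vmax = 1/0.0235 = 42.6 mM/s.
The slope is Km/Vmax, so Km = 0.208 × 42.6 = 8.85 µM.
Then v = 42.6 × 5.49/(8.85 + 5.49) = 16.3 mM/s.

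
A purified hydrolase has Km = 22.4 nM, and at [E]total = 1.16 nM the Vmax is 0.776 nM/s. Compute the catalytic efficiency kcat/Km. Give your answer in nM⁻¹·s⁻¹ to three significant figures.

kcat = Vmax/[E]total = 0.776/1.16 = 0.669 s⁻¹.
kcat/Km = 0.669/22.4 = 0.0299 nM⁻¹·s⁻¹.

0.0299 nM⁻¹·s⁻¹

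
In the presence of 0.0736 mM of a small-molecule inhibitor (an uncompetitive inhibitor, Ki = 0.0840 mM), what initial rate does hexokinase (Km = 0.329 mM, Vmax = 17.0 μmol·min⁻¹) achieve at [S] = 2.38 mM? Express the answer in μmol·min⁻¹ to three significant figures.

8.44 μmol·min⁻¹

α = 1 + [I]/Ki = 1 + 0.0736/0.0840 = 1.876.
For an uncompetitive inhibitor, both parameters are divided by α, giving Vmax/α and Km/α: Km,app = 0.175 mM, Vmax,app = 9.06 μmol·min⁻¹.
v = Vmax,app·[S]/(Km,app + [S]) = 9.06 × 2.38/(0.175 + 2.38) = 8.44 μmol·min⁻¹.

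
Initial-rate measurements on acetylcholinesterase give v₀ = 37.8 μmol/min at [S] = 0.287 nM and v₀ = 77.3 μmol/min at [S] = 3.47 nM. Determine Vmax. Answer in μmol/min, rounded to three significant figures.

In reciprocal form, 1/v = (Km/Vmax)·(1/[S]) + 1/Vmax. The two points give (1/[S], 1/v) = (3.484, 0.02646) and (0.2882, 0.01294).
Slope = (0.02646 − 0.01294)/(3.484 − 0.2882) = 0.004230; intercept = 0.02646 − 0.004230×3.484 = 0.01172.
Vmax = 1/intercept = 85.3 μmol/min; Km = slope × Vmax = 0.004230 × 85.3 = 0.361 nM.

85.3 μmol/min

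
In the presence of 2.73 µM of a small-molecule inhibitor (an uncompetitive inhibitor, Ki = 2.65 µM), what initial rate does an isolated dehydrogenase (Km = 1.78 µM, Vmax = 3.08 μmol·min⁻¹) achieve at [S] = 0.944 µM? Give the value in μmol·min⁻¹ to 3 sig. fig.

With α = 1 + [I]/Ki = 1 + 2.73/2.65 = 2.030, the uncompetitive rate law is v = (Vmax/α)·[S] / (Km/α + [S]).
v = (3.08/2.030)×0.944 / (1.78/2.030 + 0.944) = 1.432/1.821 = 0.787 μmol·min⁻¹.

0.787 μmol·min⁻¹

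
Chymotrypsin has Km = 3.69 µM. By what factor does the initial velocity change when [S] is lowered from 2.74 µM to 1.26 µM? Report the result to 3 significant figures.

0.597

The fractional saturations are [S]/(Km+[S]) = 2.74/6.430 = 0.4261 and 1.26/4.950 = 0.2545.
v₂/v₁ is just their ratio: 0.2545/0.4261 = 0.597.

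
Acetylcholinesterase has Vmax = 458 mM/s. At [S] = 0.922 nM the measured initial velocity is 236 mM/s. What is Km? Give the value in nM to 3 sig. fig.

0.867 nM

v/Vmax = 236/458 = 0.5153 = [S]/(Km+[S]).
So Km + [S] = [S]/0.5153 = 1.789 nM, giving Km = 1.789 − 0.922 = 0.867 nM.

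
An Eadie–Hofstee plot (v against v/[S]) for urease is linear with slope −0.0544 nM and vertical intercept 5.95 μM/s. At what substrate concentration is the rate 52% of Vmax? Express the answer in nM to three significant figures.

0.0589 nM

The Eadie–Hofstee slope gives Km = 0.0544 nM (slope = −Km).
v/Vmax = [S]/(Km+[S]) = 0.52 ⇒ [S] = Km·0.52/(1−0.52) = 0.0544 × 1.083 = 0.0589 nM.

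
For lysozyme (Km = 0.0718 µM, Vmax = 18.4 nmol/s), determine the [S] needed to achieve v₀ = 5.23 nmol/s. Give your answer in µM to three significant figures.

The required fractional saturation is v/Vmax = 5.23/18.4 = 0.2842.
Then [S]/(Km+[S]) = 0.2842 ⇒ [S] = 0.0718 × 0.2842/(1 − 0.2842) = 0.0285 µM.

0.0285 µM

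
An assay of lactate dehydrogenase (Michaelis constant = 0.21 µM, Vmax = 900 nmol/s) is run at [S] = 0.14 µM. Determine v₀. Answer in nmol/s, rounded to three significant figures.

360 nmol/s

[S]/(Km+[S]) = 0.14/0.3500 = 0.4000, the fractional saturation.
v = 0.4000 × Vmax = 0.4000 × 900 = 360 nmol/s.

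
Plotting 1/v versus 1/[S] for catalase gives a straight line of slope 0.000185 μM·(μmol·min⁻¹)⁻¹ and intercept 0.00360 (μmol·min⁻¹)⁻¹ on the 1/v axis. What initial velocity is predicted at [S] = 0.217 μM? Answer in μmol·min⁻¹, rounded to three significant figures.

The y-intercept is 1/Vmax, so Vmax = 1/0.00360 = 278 μmol·min⁻¹.
The slope is Km/Vmax, so Km = 0.000185 × 278 = 0.0514 μM.
Then v = 278 × 0.217/(0.0514 + 0.217) = 225 μmol·min⁻¹.

225 μmol·min⁻¹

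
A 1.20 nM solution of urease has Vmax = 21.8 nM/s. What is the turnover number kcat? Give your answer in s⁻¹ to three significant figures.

18.2 s⁻¹

kcat = Vmax/[E]total = 21.8 nM/s / 1.20 nM = 18.2 s⁻¹.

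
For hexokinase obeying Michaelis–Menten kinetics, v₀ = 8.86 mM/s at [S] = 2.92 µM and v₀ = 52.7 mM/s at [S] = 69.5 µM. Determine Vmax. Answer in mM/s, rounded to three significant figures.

In reciprocal form, 1/v = (Km/Vmax)·(1/[S]) + 1/Vmax. The two points give (1/[S], 1/v) = (0.3425, 0.1129) and (0.01439, 0.01898).
Slope = (0.1129 − 0.01898)/(0.3425 − 0.01439) = 0.2862; intercept = 0.1129 − 0.2862×0.3425 = 0.01486.
Vmax = 1/intercept = 67.3 mM/s; Km = slope × Vmax = 0.2862 × 67.3 = 19.3 µM.

67.3 mM/s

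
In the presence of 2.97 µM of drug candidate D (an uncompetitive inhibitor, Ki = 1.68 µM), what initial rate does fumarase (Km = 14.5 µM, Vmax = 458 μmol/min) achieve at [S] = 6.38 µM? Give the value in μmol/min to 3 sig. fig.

90.9 μmol/min

α = 1 + [I]/Ki = 1 + 2.97/1.68 = 2.768.
For an uncompetitive inhibitor, both parameters are divided by α, giving Vmax/α and Km/α: Km,app = 5.24 µM, Vmax,app = 165 μmol/min.
v = Vmax,app·[S]/(Km,app + [S]) = 165 × 6.38/(5.24 + 6.38) = 90.9 μmol/min.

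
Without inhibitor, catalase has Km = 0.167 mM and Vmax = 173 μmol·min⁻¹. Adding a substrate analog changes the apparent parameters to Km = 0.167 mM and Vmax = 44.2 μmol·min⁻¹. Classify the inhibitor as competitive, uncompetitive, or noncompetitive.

Vmax decreases (173 → 44.2 μmol·min⁻¹) while Km is unchanged — pure noncompetitive inhibition.

noncompetitive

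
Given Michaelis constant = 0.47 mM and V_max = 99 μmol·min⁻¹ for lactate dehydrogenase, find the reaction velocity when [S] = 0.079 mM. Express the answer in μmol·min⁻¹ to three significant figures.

14.2 μmol·min⁻¹

v = Vmax·[S]/(Km + [S]) = 99 × 0.079 / (0.47 + 0.079)
  = 7.821 / 0.5490 = 14.2 μmol·min⁻¹.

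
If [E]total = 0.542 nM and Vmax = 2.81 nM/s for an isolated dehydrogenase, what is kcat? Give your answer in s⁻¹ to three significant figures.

5.18 s⁻¹

kcat = Vmax/[E]total = 2.81 nM/s / 0.542 nM = 5.18 s⁻¹.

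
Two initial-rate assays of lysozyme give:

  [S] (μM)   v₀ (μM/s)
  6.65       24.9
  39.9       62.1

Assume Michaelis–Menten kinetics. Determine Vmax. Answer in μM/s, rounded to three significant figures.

88.6 μM/s

In reciprocal form, 1/v = (Km/Vmax)·(1/[S]) + 1/Vmax. The two points give (1/[S], 1/v) = (0.1504, 0.04016) and (0.02506, 0.01610).
Slope = (0.04016 − 0.01610)/(0.1504 − 0.02506) = 0.1920; intercept = 0.04016 − 0.1920×0.1504 = 0.01129.
Vmax = 1/intercept = 88.6 μM/s; Km = slope × Vmax = 0.1920 × 88.6 = 17.0 μM.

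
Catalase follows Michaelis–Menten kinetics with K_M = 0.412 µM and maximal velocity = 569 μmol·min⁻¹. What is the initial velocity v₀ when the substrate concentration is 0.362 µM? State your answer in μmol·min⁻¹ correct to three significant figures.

[S]/(Km+[S]) = 0.362/0.7740 = 0.4677, the fractional saturation.
v = 0.4677 × Vmax = 0.4677 × 569 = 266 μmol·min⁻¹.

266 μmol·min⁻¹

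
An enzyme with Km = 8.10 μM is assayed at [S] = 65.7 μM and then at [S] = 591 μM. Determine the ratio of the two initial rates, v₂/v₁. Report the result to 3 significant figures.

The fractional saturations are [S]/(Km+[S]) = 65.7/73.80 = 0.8902 and 591/599.1 = 0.9865.
v₂/v₁ is just their ratio: 0.9865/0.8902 = 1.11.

1.11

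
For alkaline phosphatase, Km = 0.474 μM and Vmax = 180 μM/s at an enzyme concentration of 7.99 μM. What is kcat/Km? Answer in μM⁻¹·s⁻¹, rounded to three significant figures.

kcat = Vmax/[E]total = 180/7.99 = 22.5 s⁻¹.
kcat/Km = 22.5/0.474 = 47.5 μM⁻¹·s⁻¹.

47.5 μM⁻¹·s⁻¹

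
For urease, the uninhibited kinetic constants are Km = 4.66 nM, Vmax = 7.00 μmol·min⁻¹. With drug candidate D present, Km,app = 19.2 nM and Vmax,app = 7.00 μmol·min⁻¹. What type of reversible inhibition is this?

competitive

Km increases (4.66 → 19.2 nM) while Vmax is unchanged — the hallmark of competitive inhibition.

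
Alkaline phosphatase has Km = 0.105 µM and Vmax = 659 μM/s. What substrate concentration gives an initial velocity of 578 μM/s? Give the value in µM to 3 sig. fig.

The required fractional saturation is v/Vmax = 578/659 = 0.8771.
Then [S]/(Km+[S]) = 0.8771 ⇒ [S] = 0.105 × 0.8771/(1 − 0.8771) = 0.749 µM.

0.749 µM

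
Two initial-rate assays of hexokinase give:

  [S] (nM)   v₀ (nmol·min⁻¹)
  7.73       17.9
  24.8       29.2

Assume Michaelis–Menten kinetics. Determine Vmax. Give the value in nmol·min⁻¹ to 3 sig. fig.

40.9 nmol·min⁻¹

In reciprocal form, 1/v = (Km/Vmax)·(1/[S]) + 1/Vmax. The two points give (1/[S], 1/v) = (0.1294, 0.05587) and (0.04032, 0.03425).
Slope = (0.05587 − 0.03425)/(0.1294 − 0.04032) = 0.2428; intercept = 0.05587 − 0.2428×0.1294 = 0.02446.
Vmax = 1/intercept = 40.9 nmol·min⁻¹; Km = slope × Vmax = 0.2428 × 40.9 = 9.93 nM.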